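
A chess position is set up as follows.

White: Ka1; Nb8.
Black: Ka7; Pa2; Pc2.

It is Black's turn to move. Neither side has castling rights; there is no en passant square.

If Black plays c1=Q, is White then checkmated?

no

After c1=Q: white king on a1; in check: yes, from the black queen on c1.
White has 1 legal reply: Kxa2.
In check but a legal move exists → not checkmate.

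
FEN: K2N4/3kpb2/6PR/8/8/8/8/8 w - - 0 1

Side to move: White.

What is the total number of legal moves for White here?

16

White to move; king on a8.
In check: no.
Legal moves: Nxf7, Nb7, Ne6, Nc6, Kb8, Kb7, Ka7, Rh8, Rh7, Rh5, Rh4, Rh3, Rh2, Rh1, gxf7, g7.
Count: 16.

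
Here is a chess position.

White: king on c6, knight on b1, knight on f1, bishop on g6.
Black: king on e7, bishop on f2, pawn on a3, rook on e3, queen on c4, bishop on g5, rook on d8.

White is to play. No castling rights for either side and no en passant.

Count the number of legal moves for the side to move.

White to move; king on c6.
In check: yes, from the black queen on c4.
Legal moves: Kb7, Kb6.
Count: 2.

2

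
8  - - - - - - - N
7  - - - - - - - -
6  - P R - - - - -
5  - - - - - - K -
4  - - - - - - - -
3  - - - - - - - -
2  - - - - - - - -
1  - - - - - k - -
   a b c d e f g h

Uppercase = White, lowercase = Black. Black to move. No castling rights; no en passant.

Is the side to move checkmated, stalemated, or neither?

Black to move; black king on f1.
In check: no.
Legal moves for Black: Kg2, Kf2, Ke2, Kg1, Ke1.
Black has 5 legal moves and is not in check → neither.

neither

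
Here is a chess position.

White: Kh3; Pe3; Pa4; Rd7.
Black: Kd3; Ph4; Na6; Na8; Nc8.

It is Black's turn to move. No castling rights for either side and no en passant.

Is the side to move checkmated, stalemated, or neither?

Black to move; black king on d3.
In check: yes, from the white rook on d7.
King squares — c2: available; d2: attacked by Rd7; e2: available; c3: available; e3: available; c4: available; d4: attacked by Pe3; e4: available.
Legal moves for Black: Ke4, Kc4, Kxe3, Kc3, Ke2, Kc2, Nd6.
Black is in check but has 7 legal moves → neither.

neither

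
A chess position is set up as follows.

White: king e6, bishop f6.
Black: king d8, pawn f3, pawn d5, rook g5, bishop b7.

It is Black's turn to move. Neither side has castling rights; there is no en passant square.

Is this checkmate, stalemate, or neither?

neither

Black to move; black king on d8.
In check: yes, from the white bishop on f6.
King squares — c7: available; d7: attacked by Ke6; e7: attacked by Ke6; c8: available; e8: available.
Legal moves for Black: Ke8, Kc8, Kc7.
Black is in check but has 3 legal moves → neither.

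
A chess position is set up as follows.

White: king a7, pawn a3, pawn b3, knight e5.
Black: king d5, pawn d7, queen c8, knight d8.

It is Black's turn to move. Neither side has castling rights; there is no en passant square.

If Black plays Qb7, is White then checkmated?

yes

After Qb7: white king on a7; in check: yes, from the black queen on b7.
King squares — a6: attacked by Qb7; b6: attacked by Qb7; b7: attacked by Nd8; a8: attacked by Qb7; b8: attacked by Qb7.
White has no legal moves → checkmate.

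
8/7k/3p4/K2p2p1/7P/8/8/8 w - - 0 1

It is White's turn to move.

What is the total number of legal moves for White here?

7

White to move; king on a5.
In check: no.
Legal moves: Kb6, Ka6, Kb5, Kb4, Ka4, hxg5, h5.
Count: 7.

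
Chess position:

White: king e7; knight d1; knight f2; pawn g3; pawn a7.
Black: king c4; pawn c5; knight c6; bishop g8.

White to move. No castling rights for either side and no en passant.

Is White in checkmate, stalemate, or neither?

White to move; white king on e7.
In check: yes, from the black knight on c6.
King squares — d6: available; e6: attacked by Bg8; f6: available; d7: available; f7: attacked by Bg8; d8: attacked by Nc6; e8: available; f8: available.
Legal moves for White: Kf8, Ke8, Kd7, Kf6, Kd6.
White is in check but has 5 legal moves → neither.

neither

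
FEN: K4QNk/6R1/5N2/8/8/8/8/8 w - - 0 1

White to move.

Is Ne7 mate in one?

yes

After Ne7: black king on h8; in check: yes, from the white queen on f8.
King squares — g7: attacked by Qf8; h7: attacked by Nf6; g8: attacked by Nf6.
Black has no legal moves → checkmate.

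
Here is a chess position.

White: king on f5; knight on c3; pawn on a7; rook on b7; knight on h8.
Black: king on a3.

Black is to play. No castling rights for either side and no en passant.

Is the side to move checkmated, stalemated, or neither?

Black to move; black king on a3.
In check: no.
King squares — a2: attacked by Nc3; b2: attacked by Rb7; b3: attacked by Rb7; a4: attacked by Nc3; b4: attacked by Rb7.
Legal moves for Black: none.
Not in check and no legal moves → stalemate.

stalemate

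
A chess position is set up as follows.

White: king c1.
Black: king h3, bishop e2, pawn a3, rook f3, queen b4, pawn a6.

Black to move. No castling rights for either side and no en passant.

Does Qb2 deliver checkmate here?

yes

After Qb2: white king on c1; in check: yes, from the black queen on b2.
King squares — b1: attacked by Qb2; d1: attacked by Be2; b2: attacked by Pa3; c2: attacked by Qb2; d2: attacked by Qb2.
White has no legal moves → checkmate.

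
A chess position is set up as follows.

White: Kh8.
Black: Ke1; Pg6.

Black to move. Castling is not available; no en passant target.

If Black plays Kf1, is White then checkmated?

After Kf1: white king on h8; in check: no.
White is not in check, so this cannot be checkmate.

no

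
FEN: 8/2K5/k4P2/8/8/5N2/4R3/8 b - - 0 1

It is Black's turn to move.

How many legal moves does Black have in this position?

Black to move; king on a6.
In check: no.
Legal moves: Ka7, Kb5, Ka5.
Count: 3.

3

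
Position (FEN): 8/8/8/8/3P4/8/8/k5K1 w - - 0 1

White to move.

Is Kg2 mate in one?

After Kg2: black king on a1; in check: no.
Black is not in check, so this cannot be checkmate.

no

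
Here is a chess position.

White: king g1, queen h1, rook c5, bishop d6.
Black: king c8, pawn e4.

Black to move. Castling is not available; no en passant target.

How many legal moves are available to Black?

3

Black to move; king on c8.
In check: yes, from the white rook on c5.
Legal moves: Kd8, Kd7, Kb7.
Count: 3.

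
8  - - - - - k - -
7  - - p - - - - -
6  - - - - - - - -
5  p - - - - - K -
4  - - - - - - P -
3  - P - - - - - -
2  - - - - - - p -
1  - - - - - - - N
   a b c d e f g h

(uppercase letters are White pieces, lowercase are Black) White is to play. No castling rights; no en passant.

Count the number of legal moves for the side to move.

White to move; king on g5.
In check: no.
Legal moves: Kh6, Kg6, Kf6, Kh5, Kf5, Kh4, Kf4, Ng3, Nf2, b4.
Count: 10.

10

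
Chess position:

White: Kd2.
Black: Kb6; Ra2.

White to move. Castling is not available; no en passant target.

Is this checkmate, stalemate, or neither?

White to move; white king on d2.
In check: yes, from the black rook on a2.
King squares — c1: available; d1: available; e1: available; c2: attacked by Ra2; e2: attacked by Ra2; c3: available; d3: available; e3: available.
Legal moves for White: Ke3, Kd3, Kc3, Ke1, Kd1, Kc1.
White is in check but has 6 legal moves → neither.

neither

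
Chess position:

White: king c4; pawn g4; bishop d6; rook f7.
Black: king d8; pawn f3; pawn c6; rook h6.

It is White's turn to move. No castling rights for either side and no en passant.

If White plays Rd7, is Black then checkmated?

no

After Rd7: black king on d8; in check: yes, from the white rook on d7.
Black has 3 legal replies: Ke8, Kc8, Kxd7.
In check but a legal move exists → not checkmate.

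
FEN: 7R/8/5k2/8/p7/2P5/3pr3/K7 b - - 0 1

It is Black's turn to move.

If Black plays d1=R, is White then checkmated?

After d1=R: white king on a1; in check: yes, from the black rook on d1.
King squares — b1: attacked by Rd1; a2: attacked by Re2; b2: attacked by Re2.
White has no legal moves → checkmate.

yes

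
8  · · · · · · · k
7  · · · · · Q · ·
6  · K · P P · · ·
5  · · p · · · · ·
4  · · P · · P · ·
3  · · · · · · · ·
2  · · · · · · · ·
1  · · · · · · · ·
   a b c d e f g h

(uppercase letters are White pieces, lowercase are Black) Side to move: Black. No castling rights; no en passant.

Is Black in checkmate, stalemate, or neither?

stalemate

Black to move; black king on h8.
In check: no.
King squares — g7: attacked by Qf7; h7: attacked by Qf7; g8: attacked by Qf7.
Legal moves for Black: none.
Not in check and no legal moves → stalemate.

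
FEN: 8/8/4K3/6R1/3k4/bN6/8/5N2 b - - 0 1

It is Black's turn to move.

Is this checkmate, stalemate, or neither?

neither

Black to move; black king on d4.
In check: yes, from the white knight on b3.
Legal moves for Black: Ke4, Kc4, Kd3, Kc3.
Black is in check but has 4 legal moves → neither.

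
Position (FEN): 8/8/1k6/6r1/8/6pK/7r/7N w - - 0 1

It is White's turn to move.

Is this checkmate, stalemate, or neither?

checkmate

White to move; white king on h3.
In check: yes, from the black rook on h2.
King squares — g2: attacked by Rh2; h2: attacked by Pg3; g3: attacked by Rg5; g4: attacked by Rg5; h4: attacked by Rh2.
Legal moves for White: none.
In check with no legal moves → checkmate.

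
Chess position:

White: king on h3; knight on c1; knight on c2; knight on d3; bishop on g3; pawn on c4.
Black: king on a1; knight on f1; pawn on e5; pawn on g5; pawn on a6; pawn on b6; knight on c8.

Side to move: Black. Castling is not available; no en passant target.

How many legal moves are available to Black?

1

Black to move; king on a1.
In check: yes, from the white knight on c2.
Legal moves: Kb1.
Count: 1.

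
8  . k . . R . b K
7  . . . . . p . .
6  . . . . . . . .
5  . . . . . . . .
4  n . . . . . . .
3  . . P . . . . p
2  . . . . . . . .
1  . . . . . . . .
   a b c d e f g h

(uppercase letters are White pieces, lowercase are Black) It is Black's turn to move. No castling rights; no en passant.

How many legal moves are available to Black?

3

Black to move; king on b8.
In check: yes, from the white rook on e8.
Legal moves: Kc7, Kb7, Ka7.
Count: 3.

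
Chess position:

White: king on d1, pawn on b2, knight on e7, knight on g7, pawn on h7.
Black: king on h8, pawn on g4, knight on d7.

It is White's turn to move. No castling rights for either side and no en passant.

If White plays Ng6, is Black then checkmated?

no

After Ng6: black king on h8; in check: yes, from the white knight on g6.
Black has 2 legal replies: Kxh7, Kxg7.
In check but a legal move exists → not checkmate.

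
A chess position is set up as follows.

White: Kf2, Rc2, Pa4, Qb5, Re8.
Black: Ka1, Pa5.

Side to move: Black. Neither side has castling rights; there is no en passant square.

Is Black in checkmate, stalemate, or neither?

stalemate

Black to move; black king on a1.
In check: no.
King squares — b1: attacked by Qb5; a2: attacked by Rc2; b2: attacked by Rc2.
Legal moves for Black: none.
Not in check and no legal moves → stalemate.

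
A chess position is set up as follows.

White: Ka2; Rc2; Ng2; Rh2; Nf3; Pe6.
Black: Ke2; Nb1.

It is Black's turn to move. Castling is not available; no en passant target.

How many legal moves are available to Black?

Black to move; king on e2.
In check: yes, from the white rook on c2.
Legal moves: Kxf3, Kd3, Kf1, Kd1, Nd2.
Count: 5.

5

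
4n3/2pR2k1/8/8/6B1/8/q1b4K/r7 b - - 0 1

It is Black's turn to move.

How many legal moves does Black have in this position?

Black to move; king on g7.
In check: yes, from the white rook on d7.
Legal moves: Kh8, Kg8, Kf8, Kh6, Kg6, Kf6, Qf7.
Count: 7.

7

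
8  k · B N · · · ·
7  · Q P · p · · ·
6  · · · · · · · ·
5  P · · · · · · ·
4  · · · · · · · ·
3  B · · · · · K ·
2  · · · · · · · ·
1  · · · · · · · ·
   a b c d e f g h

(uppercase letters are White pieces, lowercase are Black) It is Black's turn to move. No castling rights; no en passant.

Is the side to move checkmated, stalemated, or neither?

checkmate

Black to move; black king on a8.
In check: yes, from the white queen on b7.
King squares — a7: attacked by Qb7; b7: attacked by Bc8; b8: attacked by Qb7.
Legal moves for Black: none.
In check with no legal moves → checkmate.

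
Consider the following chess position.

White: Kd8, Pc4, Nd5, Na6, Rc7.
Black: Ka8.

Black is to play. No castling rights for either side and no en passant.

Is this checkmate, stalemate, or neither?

stalemate

Black to move; black king on a8.
In check: no.
King squares — a7: attacked by Rc7; b7: attacked by Rc7; b8: attacked by Na6.
Legal moves for Black: none.
Not in check and no legal moves → stalemate.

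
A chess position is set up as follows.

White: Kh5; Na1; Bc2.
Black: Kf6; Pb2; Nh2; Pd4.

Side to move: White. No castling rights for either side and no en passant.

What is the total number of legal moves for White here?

White to move; king on h5.
In check: no.
Legal moves: Kh6, Kh4, Bh7, Bg6, Bf5, Be4, Ba4, Bd3, Bb3, Bd1, Bb1, Nb3.
Count: 12.

12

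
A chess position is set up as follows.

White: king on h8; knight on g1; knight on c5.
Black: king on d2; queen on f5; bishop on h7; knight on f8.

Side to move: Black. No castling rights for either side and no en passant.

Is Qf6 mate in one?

yes

After Qf6: white king on h8; in check: yes, from the black queen on f6.
King squares — g7: attacked by Qf6; h7: attacked by Nf8; g8: attacked by Bh7.
White has no legal moves → checkmate.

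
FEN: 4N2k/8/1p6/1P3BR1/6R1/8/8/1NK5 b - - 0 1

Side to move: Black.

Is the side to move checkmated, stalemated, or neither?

Black to move; black king on h8.
In check: no.
King squares — g7: attacked by Rg5; h7: attacked by Bf5; g8: attacked by Rg5.
Legal moves for Black: none.
Not in check and no legal moves → stalemate.

stalemate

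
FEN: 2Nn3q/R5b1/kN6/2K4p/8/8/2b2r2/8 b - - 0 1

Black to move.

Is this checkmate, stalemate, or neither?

checkmate

Black to move; black king on a6.
In check: yes, from the white rook on a7.
King squares — a5: attacked by Ra7; b5: attacked by Kc5; b6: attacked by Kc5; a7: attacked by Nc8; b7: attacked by Ra7.
Legal moves for Black: none.
In check with no legal moves → checkmate.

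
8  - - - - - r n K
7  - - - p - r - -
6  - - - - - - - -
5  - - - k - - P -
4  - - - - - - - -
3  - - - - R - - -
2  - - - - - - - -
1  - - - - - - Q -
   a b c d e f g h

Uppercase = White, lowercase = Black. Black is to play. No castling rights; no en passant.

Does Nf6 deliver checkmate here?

yes

After Nf6: white king on h8; in check: yes, from the black rook on f8.
King squares — g7: attacked by Rf7; h7: attacked by Nf6; g8: attacked by Nf6.
White has no legal moves → checkmate.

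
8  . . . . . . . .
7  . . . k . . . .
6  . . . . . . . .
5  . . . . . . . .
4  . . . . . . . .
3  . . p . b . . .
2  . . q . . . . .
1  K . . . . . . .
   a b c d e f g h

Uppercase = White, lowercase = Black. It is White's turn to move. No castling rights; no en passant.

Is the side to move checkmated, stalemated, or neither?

stalemate

White to move; white king on a1.
In check: no.
King squares — b1: attacked by Qc2; a2: attacked by Qc2; b2: attacked by Qc2.
Legal moves for White: none.
Not in check and no legal moves → stalemate.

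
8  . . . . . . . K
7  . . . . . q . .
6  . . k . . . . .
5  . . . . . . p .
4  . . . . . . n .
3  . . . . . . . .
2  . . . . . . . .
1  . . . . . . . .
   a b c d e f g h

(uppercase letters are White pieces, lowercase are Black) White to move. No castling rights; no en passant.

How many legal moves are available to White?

0

White to move; king on h8.
In check: no.
Legal moves: none.
Count: 0.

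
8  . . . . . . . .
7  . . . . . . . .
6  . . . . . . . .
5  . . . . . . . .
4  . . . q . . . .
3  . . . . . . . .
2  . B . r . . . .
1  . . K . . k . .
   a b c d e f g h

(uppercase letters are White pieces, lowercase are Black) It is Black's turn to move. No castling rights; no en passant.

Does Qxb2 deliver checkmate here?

yes

After Qxb2: white king on c1; in check: yes, from the black queen on b2.
King squares — b1: attacked by Qb2; d1: attacked by Rd2; b2: attacked by Rd2; c2: attacked by Qb2; d2: attacked by Qb2.
White has no legal moves → checkmate.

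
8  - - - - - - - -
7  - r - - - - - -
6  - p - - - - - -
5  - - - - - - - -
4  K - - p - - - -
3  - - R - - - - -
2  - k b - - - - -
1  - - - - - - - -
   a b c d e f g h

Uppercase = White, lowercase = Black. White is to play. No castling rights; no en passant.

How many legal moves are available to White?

4

White to move; king on a4.
In check: yes, from the black bishop on c2.
Legal moves: Kb5, Kb4, Rb3+, Rxc2+.
Count: 4.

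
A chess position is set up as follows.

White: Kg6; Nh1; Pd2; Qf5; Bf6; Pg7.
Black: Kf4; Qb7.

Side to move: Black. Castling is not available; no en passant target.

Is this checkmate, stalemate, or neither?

Black to move; black king on f4.
In check: yes, from the white queen on f5.
King squares — e3: attacked by Pd2; f3: attacked by Qf5; g3: attacked by Nh1; e4: attacked by Qf5; g4: attacked by Qf5; e5: attacked by Qf5; f5: attacked by Kg6; g5: attacked by Qf5.
Legal moves for Black: none.
In check with no legal moves → checkmate.

checkmate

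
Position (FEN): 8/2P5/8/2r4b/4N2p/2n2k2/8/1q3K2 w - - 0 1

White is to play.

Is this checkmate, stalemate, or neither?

White to move; white king on f1.
In check: yes, from the black queen on b1.
King squares — e1: attacked by Qb1; g1: attacked by Qb1; e2: attacked by Nc3; f2: attacked by Kf3; g2: attacked by Kf3.
Legal moves for White: none.
In check with no legal moves → checkmate.

checkmate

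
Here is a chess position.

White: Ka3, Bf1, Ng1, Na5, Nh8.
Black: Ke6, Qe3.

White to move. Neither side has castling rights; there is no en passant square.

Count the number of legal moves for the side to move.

6

White to move; king on a3.
In check: yes, from the black queen on e3.
Legal moves: Kb4, Ka4, Kb2, Ka2, Nb3, Bd3.
Count: 6.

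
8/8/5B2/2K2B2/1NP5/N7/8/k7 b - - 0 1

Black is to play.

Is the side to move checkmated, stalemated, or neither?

checkmate

Black to move; black king on a1.
In check: yes, from the white bishop on f6.
King squares — b1: attacked by Na3; a2: attacked by Nb4; b2: attacked by Bf6.
Legal moves for Black: none.
In check with no legal moves → checkmate.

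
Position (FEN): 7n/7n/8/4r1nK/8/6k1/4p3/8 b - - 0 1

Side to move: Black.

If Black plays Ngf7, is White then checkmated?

After Ngf7: white king on h5; in check: yes, from the black rook on e5.
King squares — g4: attacked by Kg3; h4: attacked by Kg3; g5: attacked by Re5; g6: attacked by Nh8; h6: attacked by Nf7.
White has no legal moves → checkmate.

yes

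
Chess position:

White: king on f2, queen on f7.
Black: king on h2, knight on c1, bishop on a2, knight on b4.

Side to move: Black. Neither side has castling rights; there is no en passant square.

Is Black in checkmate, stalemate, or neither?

neither

Black to move; black king on h2.
In check: no.
Legal moves for Black: Nc6, Na6, Nd5, Nbd3+, Nc2, Kh3, Kh1, Bxf7, Be6, Bd5, Bc4, Bb3, Bb1, Ncd3+, Nb3, Ne2.
Black has 16 legal moves and is not in check → neither.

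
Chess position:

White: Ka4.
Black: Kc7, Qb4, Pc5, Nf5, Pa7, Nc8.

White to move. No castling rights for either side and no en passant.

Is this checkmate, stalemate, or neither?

White to move; white king on a4.
In check: yes, from the black queen on b4.
King squares — a3: attacked by Qb4; b3: attacked by Qb4; b4: attacked by Pc5; a5: attacked by Qb4; b5: attacked by Qb4.
Legal moves for White: none.
In check with no legal moves → checkmate.

checkmate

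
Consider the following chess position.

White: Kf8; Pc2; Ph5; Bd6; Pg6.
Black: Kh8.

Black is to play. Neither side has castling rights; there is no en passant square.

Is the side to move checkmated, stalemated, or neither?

Black to move; black king on h8.
In check: no.
King squares — g7: attacked by Kf8; h7: attacked by Pg6; g8: attacked by Kf8.
Legal moves for Black: none.
Not in check and no legal moves → stalemate.

stalemate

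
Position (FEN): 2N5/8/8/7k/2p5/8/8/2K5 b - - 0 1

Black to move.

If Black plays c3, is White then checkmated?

no

After c3: white king on c1; in check: no.
White is not in check, so this cannot be checkmate.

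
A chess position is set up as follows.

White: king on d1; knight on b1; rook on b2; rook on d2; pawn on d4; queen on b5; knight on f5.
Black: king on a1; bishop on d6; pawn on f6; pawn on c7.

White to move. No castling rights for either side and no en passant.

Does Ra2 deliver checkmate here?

yes

After Ra2: black king on a1; in check: yes, from the white rook on a2.
King squares — b1: attacked by Qb5; a2: attacked by Rd2; b2: attacked by Ra2.
Black has no legal moves → checkmate.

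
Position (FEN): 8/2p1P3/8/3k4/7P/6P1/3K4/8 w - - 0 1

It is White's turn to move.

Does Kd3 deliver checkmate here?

no

After Kd3: black king on d5; in check: no.
Black is not in check, so this cannot be checkmate.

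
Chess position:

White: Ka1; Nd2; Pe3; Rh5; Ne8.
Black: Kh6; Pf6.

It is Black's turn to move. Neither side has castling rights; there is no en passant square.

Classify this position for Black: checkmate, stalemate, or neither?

Black to move; black king on h6.
In check: yes, from the white rook on h5.
Legal moves for Black: Kg6, Kxh5.
Black is in check but has 2 legal moves → neither.

neither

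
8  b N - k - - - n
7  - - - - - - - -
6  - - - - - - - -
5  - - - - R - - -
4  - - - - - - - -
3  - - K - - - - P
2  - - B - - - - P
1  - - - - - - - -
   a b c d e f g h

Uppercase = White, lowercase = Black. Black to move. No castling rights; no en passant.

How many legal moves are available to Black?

Black to move; king on d8.
In check: no.
Legal moves: Nf7, Ng6, Kc8, Kc7, Bb7, Bc6, Bd5, Be4, Bf3, Bg2, Bh1.
Count: 11.

11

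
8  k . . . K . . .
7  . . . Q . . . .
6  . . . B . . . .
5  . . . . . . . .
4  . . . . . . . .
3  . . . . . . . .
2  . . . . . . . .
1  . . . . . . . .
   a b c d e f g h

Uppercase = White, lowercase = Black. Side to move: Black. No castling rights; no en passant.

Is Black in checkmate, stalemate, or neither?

Black to move; black king on a8.
In check: no.
King squares — a7: attacked by Qd7; b7: attacked by Qd7; b8: attacked by Bd6.
Legal moves for Black: none.
Not in check and no legal moves → stalemate.

stalemate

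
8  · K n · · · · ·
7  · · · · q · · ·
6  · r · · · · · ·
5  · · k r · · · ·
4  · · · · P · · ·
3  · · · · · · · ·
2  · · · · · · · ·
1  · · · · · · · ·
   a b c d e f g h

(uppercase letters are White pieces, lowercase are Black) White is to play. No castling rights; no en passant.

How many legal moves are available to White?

2

White to move; king on b8.
In check: yes, from the black rook on b6.
Legal moves: Kxc8, Ka8.
Count: 2.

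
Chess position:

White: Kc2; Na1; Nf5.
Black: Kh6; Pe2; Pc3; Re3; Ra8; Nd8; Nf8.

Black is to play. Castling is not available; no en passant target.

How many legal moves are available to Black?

4

Black to move; king on h6.
In check: yes, from the white knight on f5.
Legal moves: Kh7, Kg6, Kh5, Kg5.
Count: 4.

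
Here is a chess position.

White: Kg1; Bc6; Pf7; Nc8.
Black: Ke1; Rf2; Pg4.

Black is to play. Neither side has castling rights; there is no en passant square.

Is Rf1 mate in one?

no

After Rf1: white king on g1; in check: yes, from the black rook on f1.
White has 2 legal replies: Kh2, Kg2.
In check but a legal move exists → not checkmate.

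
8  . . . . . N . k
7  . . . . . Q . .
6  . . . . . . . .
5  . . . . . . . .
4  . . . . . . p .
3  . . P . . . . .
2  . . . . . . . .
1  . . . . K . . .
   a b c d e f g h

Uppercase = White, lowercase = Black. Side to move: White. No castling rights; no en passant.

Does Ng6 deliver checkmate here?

yes

After Ng6: black king on h8; in check: yes, from the white knight on g6.
King squares — g7: attacked by Qf7; h7: attacked by Qf7; g8: attacked by Qf7.
Black has no legal moves → checkmate.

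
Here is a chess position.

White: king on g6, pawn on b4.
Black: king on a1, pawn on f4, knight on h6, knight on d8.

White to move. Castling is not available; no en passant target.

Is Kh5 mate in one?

no

After Kh5: black king on a1; in check: no.
Black is not in check, so this cannot be checkmate.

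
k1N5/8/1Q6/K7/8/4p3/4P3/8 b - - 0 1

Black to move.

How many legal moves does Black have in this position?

Black to move; king on a8.
In check: no.
Legal moves: none.
Count: 0.

0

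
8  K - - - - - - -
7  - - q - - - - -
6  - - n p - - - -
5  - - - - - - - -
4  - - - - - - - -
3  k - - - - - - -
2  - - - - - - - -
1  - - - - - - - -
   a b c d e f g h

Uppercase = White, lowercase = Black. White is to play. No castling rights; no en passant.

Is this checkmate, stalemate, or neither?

White to move; white king on a8.
In check: no.
King squares — a7: attacked by Nc6; b7: attacked by Qc7; b8: attacked by Nc6.
Legal moves for White: none.
Not in check and no legal moves → stalemate.

stalemate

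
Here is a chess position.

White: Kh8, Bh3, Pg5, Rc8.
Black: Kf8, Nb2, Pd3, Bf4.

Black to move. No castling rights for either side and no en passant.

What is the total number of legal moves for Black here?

Black to move; king on f8.
In check: yes, from the white rook on c8.
Legal moves: Kf7, Ke7.
Count: 2.

2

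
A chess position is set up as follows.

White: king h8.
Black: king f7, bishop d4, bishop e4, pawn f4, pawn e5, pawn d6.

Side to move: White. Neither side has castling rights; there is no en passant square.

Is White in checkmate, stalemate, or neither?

White to move; white king on h8.
In check: no.
King squares — g7: attacked by Kf7; h7: attacked by Be4; g8: attacked by Kf7.
Legal moves for White: none.
Not in check and no legal moves → stalemate.

stalemate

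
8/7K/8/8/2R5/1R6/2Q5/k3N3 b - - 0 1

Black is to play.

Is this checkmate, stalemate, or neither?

Black to move; black king on a1.
In check: no.
King squares — b1: attacked by Qc2; a2: attacked by Qc2; b2: attacked by Qc2.
Legal moves for Black: none.
Not in check and no legal moves → stalemate.

stalemate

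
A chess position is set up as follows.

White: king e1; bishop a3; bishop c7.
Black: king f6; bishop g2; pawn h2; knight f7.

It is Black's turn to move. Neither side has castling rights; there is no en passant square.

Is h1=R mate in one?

no

After h1=R: white king on e1; in check: yes, from the black rook on h1.
White has 3 legal replies: Kf2, Ke2, Kd2.
In check but a legal move exists → not checkmate.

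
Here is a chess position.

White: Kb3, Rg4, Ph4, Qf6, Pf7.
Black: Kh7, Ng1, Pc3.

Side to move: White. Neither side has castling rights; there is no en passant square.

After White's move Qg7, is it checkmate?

After Qg7: black king on h7; in check: yes, from the white queen on g7.
King squares — g6: attacked by Rg4; h6: attacked by Qg7; g7: attacked by Rg4; g8: attacked by Pf7; h8: attacked by Qg7.
Black has no legal moves → checkmate.

yes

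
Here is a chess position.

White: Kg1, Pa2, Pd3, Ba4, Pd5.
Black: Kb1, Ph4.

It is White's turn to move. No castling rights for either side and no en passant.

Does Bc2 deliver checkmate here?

After Bc2: black king on b1; in check: yes, from the white bishop on c2.
Black has 5 legal replies: Kxc2, Kb2, Kxa2, Kc1, Ka1.
In check but a legal move exists → not checkmate.

no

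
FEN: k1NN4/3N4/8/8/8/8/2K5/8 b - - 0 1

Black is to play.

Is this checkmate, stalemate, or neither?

stalemate

Black to move; black king on a8.
In check: no.
King squares — a7: attacked by Nc8; b7: attacked by Nd8; b8: attacked by Nd7.
Legal moves for Black: none.
Not in check and no legal moves → stalemate.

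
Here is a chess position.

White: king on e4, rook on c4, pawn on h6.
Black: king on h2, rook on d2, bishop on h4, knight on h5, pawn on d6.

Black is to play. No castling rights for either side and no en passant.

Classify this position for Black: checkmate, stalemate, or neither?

Black to move; black king on h2.
In check: no.
Legal moves for Black include: Ng7, Nf6+, Nf4, Ng3+, Bd8, Be7, Bf6, Bg5, Bg3, Bf2, Be1, Kh3, Kg3, Kg2, Kh1, Kg1, Rd5, Rd4+, ... (list truncated; more exist).
Black has legal moves and is not in check → neither.

neither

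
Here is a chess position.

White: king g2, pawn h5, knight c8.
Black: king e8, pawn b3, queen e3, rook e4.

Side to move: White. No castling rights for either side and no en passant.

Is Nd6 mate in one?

After Nd6: black king on e8; in check: yes, from the white knight on d6.
Black has 4 legal replies: Kf8, Kd8, Ke7, Kd7.
In check but a legal move exists → not checkmate.

no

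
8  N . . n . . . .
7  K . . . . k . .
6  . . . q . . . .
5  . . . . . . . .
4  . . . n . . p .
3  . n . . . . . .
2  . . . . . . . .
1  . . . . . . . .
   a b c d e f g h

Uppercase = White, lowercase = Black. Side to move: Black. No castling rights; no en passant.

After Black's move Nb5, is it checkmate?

yes

After Nb5: white king on a7; in check: yes, from the black knight on b5.
King squares — a6: attacked by Qd6; b6: attacked by Qd6; b7: attacked by Nd8; a8: own knight; b8: attacked by Qd6.
White has no legal moves → checkmate.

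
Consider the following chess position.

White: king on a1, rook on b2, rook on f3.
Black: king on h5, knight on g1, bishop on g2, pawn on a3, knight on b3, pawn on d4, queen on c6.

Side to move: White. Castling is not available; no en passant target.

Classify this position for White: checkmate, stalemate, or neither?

neither

White to move; white king on a1.
In check: yes, from the black knight on b3.
Legal moves for White: Ka2, Kb1, Rfxb3, Rbxb3.
White is in check but has 4 legal moves → neither.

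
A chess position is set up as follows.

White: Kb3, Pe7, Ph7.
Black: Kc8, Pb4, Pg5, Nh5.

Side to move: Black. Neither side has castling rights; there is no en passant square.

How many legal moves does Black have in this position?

Black to move; king on c8.
In check: no.
Legal moves: Kb8, Kd7, Kc7, Kb7, Ng7, Nf6, Nf4, Ng3, g4.
Count: 9.

9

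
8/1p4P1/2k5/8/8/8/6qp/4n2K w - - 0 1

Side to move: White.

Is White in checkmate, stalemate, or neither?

White to move; white king on h1.
In check: yes, from the black queen on g2.
King squares — g1: attacked by Qg2; g2: attacked by Ne1; h2: attacked by Qg2.
Legal moves for White: none.
In check with no legal moves → checkmate.

checkmate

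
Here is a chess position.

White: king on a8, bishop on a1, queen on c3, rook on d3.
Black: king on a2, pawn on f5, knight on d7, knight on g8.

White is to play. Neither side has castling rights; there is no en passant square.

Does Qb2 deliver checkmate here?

After Qb2: black king on a2; in check: yes, from the white queen on b2.
King squares — a1: attacked by Qb2; b1: attacked by Qb2; b2: attacked by Ba1; a3: attacked by Qb2; b3: attacked by Qb2.
Black has no legal moves → checkmate.

yes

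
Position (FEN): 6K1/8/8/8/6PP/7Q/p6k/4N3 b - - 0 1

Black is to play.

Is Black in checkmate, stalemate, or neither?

Black to move; black king on h2.
In check: yes, from the white queen on h3.
King squares — g1: available; h1: attacked by Qh3; g2: attacked by Ne1; g3: attacked by Qh3; h3: available.
Legal moves for Black: Kxh3, Kg1.
Black is in check but has 2 legal moves → neither.

neither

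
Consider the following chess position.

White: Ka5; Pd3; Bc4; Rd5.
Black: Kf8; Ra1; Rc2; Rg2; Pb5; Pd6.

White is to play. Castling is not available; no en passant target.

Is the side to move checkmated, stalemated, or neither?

neither

White to move; white king on a5.
In check: yes, from the black rook on a1.
Legal moves for White: Kb6, Kxb5, Kb4, Ba2.
White is in check but has 4 legal moves → neither.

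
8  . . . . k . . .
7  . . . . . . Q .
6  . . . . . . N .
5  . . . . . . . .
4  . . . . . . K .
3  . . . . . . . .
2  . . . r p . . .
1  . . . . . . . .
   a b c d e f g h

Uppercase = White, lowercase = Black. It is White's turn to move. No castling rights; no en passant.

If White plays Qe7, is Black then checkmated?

After Qe7: black king on e8; in check: yes, from the white queen on e7.
King squares — d7: attacked by Qe7; e7: attacked by Ng6; f7: attacked by Qe7; d8: attacked by Qe7; f8: attacked by Ng6.
Black has no legal moves → checkmate.

yes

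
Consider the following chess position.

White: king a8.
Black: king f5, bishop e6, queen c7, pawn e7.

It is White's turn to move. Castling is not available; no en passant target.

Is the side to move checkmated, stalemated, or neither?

stalemate

White to move; white king on a8.
In check: no.
King squares — a7: attacked by Qc7; b7: attacked by Qc7; b8: attacked by Qc7.
Legal moves for White: none.
Not in check and no legal moves → stalemate.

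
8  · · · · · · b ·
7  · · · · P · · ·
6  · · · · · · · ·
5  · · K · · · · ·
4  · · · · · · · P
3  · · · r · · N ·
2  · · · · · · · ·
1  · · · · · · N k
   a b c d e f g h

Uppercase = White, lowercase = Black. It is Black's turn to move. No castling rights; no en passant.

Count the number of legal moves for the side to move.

4

Black to move; king on h1.
In check: yes, from the white knight on g3.
Legal moves: Kh2, Kg2, Kxg1, Rxg3.
Count: 4.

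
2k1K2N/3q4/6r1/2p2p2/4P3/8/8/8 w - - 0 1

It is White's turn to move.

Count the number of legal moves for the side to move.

1

White to move; king on e8.
In check: yes, from the black queen on d7.
Legal moves: Kf8.
Count: 1.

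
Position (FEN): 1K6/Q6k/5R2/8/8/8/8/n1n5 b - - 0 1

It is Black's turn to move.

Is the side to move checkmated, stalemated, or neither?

Black to move; black king on h7.
In check: yes, from the white queen on a7.
King squares — g6: attacked by Rf6; h6: attacked by Rf6; g7: attacked by Qa7; g8: available; h8: available.
Legal moves for Black: Kh8, Kg8.
Black is in check but has 2 legal moves → neither.

neither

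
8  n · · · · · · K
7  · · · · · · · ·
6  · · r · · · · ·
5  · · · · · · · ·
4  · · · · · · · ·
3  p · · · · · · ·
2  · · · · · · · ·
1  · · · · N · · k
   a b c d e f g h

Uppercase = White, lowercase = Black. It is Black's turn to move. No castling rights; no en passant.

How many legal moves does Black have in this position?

19

Black to move; king on h1.
In check: no.
Legal moves: Nc7, Nb6, Rc8+, Rc7, Rh6+, Rg6, Rf6, Re6, Rd6, Rb6, Ra6, Rc5, Rc4, Rc3, Rc2, Rc1, Kh2, Kg1, a2.
Count: 19.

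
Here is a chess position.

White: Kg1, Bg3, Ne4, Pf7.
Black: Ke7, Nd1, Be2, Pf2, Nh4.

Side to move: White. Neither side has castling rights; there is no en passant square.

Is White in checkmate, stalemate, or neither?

White to move; white king on g1.
In check: yes, from the black pawn on f2.
Legal moves for White: Kh2, Kh1, Nxf2, Bxf2.
White is in check but has 4 legal moves → neither.

neither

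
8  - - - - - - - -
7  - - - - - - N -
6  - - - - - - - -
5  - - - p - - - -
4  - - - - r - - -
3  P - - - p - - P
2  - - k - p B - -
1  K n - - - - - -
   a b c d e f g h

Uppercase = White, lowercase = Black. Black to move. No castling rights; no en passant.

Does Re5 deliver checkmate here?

no

After Re5: white king on a1; in check: no.
White is not in check, so this cannot be checkmate.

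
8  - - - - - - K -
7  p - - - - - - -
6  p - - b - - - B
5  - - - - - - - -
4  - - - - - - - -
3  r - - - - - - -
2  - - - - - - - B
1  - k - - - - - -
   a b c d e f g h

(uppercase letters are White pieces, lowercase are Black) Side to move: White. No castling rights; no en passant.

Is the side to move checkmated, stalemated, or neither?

White to move; white king on g8.
In check: no.
Legal moves for White: Kh8, Kh7, Kg7, Kf7, Bf8, Bg7, Bg5, B6f4, Be3, Bd2, Bc1, Bxd6, Be5, B2f4, Bg3, Bg1.
White has 16 legal moves and is not in check → neither.

neither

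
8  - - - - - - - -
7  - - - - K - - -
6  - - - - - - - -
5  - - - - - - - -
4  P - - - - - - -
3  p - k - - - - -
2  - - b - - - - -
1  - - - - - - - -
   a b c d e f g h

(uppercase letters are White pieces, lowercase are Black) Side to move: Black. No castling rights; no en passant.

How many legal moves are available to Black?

Black to move; king on c3.
In check: no.
Legal moves: Kd4, Kc4, Kb4, Kd3, Kb3, Kd2, Kb2, Bh7, Bg6, Bf5, Be4, Bxa4, Bd3, Bb3, Bd1, Bb1, a2.
Count: 17.

17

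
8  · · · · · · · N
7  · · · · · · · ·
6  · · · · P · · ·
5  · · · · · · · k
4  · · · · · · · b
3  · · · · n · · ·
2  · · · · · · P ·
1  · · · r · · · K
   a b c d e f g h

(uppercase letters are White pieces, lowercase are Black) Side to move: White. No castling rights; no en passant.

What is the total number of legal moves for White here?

White to move; king on h1.
In check: yes, from the black rook on d1.
Legal moves: Kh2.
Count: 1.

1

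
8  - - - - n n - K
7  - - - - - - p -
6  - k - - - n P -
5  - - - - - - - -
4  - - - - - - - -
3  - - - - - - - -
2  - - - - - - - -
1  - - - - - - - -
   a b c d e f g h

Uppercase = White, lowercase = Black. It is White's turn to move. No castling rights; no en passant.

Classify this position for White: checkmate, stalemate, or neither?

White to move; white king on h8.
In check: no.
King squares — g7: attacked by Ne8; h7: attacked by Nf6; g8: attacked by Nf6.
Legal moves for White: none.
Not in check and no legal moves → stalemate.

stalemate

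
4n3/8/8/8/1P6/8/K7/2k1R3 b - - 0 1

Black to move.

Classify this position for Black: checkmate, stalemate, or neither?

neither

Black to move; black king on c1.
In check: yes, from the white rook on e1.
Legal moves for Black: Kd2, Kc2.
Black is in check but has 2 legal moves → neither.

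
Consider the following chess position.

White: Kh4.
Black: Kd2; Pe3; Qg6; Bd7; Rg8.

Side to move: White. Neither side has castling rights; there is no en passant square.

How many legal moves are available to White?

0

White to move; king on h4.
In check: no.
Legal moves: none.
Count: 0.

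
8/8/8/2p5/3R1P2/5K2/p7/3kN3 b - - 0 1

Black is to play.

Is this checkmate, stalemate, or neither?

neither

Black to move; black king on d1.
In check: yes, from the white rook on d4.
Legal moves for Black: Kxe1, Kc1, cxd4.
Black is in check but has 3 legal moves → neither.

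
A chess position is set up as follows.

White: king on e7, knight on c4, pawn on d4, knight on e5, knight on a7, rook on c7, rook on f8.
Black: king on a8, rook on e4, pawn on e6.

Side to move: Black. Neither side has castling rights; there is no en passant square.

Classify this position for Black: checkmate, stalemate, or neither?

checkmate

Black to move; black king on a8.
In check: yes, from the white rook on f8.
King squares — a7: attacked by Rc7; b7: attacked by Rc7; b8: attacked by Rf8.
Legal moves for Black: none.
In check with no legal moves → checkmate.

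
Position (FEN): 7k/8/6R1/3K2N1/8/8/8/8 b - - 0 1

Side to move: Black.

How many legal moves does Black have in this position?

0

Black to move; king on h8.
In check: no.
Legal moves: none.
Count: 0.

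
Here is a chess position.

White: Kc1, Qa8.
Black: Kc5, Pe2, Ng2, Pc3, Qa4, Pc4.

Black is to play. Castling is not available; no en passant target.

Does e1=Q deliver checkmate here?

After e1=Q: white king on c1; in check: yes, from the black queen on e1.
King squares — b1: attacked by Qe1; d1: attacked by Qe1; b2: attacked by Pc3; c2: attacked by Qa4; d2: attacked by Qe1.
White has no legal moves → checkmate.

yes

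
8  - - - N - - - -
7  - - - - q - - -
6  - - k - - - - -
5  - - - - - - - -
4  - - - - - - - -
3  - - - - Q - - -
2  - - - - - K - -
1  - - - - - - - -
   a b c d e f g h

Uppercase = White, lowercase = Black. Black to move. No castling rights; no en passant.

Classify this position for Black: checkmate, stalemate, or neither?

Black to move; black king on c6.
In check: yes, from the white knight on d8.
King squares — b5: available; c5: attacked by Qe3; d5: available; b6: attacked by Qe3; d6: available; b7: attacked by Nd8; c7: available; d7: available.
Legal moves for Black: Kd7, Kc7, Kd6, Kd5, Kb5, Qxd8.
Black is in check but has 6 legal moves → neither.

neither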